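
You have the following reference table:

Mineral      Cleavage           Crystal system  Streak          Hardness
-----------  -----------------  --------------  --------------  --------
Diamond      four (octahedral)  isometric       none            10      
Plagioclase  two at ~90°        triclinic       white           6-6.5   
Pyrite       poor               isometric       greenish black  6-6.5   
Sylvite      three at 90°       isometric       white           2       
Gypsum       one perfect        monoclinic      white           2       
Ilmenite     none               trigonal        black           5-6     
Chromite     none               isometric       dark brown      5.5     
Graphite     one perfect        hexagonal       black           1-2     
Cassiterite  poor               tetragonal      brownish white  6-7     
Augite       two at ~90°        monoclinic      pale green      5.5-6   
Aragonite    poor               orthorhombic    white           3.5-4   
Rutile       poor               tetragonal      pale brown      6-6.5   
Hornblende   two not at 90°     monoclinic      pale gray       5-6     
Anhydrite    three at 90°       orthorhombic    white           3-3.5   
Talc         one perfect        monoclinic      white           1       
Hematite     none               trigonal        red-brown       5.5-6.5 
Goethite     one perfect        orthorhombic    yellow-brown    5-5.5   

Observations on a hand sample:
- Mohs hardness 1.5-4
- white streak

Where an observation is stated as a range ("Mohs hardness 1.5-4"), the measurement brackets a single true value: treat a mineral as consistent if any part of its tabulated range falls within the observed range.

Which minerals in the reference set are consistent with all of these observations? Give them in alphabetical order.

Anhydrite, Aragonite, Gypsum, Sylvite

Mohs hardness 1.5-4: Sylvite, Gypsum, Graphite, Aragonite, Anhydrite remain.
White streak eliminates Graphite.
Remaining candidates: Anhydrite, Aragonite, Gypsum, Sylvite.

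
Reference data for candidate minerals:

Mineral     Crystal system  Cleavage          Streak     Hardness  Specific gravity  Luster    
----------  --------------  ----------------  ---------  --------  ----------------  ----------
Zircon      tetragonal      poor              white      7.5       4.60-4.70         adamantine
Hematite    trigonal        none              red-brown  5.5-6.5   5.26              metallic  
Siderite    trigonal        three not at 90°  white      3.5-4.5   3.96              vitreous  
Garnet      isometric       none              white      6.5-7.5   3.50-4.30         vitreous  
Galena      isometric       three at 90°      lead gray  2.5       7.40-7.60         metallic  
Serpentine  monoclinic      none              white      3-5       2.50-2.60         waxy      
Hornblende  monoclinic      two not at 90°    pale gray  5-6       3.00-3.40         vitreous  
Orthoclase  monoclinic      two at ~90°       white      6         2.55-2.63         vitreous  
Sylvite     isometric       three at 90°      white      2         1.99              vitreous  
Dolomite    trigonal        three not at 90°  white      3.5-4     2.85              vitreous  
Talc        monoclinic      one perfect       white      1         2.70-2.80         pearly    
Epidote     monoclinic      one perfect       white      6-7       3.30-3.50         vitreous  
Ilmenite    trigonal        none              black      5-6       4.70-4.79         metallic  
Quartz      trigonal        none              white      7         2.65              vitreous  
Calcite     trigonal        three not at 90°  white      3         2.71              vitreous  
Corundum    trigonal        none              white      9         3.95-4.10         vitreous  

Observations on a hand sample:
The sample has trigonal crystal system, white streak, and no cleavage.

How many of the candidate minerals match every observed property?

Trigonal crystal system — narrows the field to Hematite, Siderite, Dolomite, Ilmenite, Quartz, Calcite, Corundum.
White streak rules out Hematite, Ilmenite.
No cleavage — leaves Quartz, Corundum.
Remaining candidates: Corundum, Quartz.
That is 2 minerals.

2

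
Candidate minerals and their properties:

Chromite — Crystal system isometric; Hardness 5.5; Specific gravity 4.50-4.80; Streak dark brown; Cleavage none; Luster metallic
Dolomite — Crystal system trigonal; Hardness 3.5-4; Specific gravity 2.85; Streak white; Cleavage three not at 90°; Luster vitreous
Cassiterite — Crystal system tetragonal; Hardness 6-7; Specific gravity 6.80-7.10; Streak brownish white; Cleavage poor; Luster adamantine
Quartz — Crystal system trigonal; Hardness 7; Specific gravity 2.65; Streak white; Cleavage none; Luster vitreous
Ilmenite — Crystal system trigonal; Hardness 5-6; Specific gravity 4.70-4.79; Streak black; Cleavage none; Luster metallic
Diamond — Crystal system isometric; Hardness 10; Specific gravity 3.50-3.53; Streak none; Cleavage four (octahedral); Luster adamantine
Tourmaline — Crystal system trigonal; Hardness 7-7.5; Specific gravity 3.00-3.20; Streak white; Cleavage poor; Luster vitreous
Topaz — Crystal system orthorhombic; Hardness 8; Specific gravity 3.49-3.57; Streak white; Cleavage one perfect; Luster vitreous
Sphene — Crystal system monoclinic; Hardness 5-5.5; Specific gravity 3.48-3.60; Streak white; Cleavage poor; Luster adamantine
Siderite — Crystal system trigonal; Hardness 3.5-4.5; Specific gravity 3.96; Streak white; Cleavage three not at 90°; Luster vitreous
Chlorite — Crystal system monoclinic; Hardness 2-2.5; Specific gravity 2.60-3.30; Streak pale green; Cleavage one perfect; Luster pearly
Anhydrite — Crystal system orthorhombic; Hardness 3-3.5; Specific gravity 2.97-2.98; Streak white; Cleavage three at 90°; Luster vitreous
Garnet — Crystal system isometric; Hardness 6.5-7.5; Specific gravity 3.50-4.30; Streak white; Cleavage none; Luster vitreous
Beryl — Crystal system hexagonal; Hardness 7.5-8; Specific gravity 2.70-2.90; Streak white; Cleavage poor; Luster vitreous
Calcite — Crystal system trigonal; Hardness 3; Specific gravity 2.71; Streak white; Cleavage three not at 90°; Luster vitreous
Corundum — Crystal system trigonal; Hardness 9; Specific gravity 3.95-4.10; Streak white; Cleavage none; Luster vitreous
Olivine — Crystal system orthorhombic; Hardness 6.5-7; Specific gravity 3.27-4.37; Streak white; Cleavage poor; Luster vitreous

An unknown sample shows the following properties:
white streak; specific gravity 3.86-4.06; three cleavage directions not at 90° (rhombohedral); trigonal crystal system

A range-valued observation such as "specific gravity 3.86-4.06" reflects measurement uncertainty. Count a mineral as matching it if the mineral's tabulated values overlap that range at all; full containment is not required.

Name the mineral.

White streak is inconsistent with Chromite, Cassiterite, Ilmenite, Diamond, Chlorite.
Specific gravity 3.86-4.06: Siderite, Garnet, Corundum, Olivine remain.
Three cleavage directions not at 90° (rhombohedral): Siderite remains.
Trigonal crystal system: every remaining candidate is consistent.
Only Siderite satisfies all observations.

Siderite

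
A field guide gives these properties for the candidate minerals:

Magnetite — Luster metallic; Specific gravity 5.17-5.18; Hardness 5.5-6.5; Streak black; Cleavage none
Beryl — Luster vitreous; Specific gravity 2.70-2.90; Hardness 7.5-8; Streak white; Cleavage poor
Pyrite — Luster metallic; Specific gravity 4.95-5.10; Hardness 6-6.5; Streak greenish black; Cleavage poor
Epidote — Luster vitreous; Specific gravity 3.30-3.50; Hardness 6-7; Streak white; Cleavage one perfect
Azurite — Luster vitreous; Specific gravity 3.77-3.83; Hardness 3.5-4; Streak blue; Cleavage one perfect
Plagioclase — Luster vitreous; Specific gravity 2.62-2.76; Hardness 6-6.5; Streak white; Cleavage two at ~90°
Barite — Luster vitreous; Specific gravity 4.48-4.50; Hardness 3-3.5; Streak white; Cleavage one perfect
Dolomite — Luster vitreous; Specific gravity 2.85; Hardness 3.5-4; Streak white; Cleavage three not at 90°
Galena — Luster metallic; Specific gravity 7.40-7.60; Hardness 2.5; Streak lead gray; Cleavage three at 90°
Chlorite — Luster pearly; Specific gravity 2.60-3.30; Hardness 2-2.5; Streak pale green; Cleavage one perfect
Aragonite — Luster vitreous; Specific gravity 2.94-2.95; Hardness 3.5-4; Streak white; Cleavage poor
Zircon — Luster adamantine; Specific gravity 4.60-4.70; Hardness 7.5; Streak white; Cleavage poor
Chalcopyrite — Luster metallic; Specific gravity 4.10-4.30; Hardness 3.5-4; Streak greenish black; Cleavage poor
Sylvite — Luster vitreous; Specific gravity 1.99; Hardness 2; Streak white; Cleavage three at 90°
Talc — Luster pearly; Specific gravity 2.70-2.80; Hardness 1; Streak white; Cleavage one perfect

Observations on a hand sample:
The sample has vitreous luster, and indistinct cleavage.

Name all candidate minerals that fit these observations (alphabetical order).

Vitreous luster: narrows the field to Beryl, Epidote, Azurite, Plagioclase, Barite, Dolomite, Aragonite, Sylvite.
Indistinct cleavage: leaves Beryl, Aragonite.
The minerals that satisfy all observations are Aragonite, Beryl.

Aragonite, Beryl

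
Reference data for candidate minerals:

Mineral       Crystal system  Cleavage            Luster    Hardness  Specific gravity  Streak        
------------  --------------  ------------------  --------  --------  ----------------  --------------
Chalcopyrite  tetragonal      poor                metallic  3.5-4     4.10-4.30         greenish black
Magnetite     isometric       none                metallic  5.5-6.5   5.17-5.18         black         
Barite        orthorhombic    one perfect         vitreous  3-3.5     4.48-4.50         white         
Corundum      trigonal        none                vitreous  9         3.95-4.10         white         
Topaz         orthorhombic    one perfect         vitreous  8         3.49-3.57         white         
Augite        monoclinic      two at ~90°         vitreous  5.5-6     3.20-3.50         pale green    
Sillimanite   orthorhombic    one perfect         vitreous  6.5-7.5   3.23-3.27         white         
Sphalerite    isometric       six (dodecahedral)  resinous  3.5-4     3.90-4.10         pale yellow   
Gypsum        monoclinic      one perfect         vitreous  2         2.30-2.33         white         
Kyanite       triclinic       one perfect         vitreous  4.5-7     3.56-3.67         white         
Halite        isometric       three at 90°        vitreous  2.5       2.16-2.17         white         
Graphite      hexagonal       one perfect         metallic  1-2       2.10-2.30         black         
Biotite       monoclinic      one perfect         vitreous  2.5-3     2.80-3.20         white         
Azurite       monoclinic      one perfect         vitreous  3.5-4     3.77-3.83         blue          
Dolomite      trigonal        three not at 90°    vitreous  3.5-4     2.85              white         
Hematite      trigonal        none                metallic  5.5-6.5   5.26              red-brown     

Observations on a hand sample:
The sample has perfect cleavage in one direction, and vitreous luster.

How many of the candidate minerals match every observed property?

Perfect cleavage in one direction — Barite, Topaz, Sillimanite, Gypsum, Kyanite, Graphite, Biotite, Azurite remain.
Vitreous luster is inconsistent with Graphite.
Consistent with every observation: Azurite, Barite, Biotite, Gypsum, Kyanite, Sillimanite, Topaz.
That is 7 minerals.

7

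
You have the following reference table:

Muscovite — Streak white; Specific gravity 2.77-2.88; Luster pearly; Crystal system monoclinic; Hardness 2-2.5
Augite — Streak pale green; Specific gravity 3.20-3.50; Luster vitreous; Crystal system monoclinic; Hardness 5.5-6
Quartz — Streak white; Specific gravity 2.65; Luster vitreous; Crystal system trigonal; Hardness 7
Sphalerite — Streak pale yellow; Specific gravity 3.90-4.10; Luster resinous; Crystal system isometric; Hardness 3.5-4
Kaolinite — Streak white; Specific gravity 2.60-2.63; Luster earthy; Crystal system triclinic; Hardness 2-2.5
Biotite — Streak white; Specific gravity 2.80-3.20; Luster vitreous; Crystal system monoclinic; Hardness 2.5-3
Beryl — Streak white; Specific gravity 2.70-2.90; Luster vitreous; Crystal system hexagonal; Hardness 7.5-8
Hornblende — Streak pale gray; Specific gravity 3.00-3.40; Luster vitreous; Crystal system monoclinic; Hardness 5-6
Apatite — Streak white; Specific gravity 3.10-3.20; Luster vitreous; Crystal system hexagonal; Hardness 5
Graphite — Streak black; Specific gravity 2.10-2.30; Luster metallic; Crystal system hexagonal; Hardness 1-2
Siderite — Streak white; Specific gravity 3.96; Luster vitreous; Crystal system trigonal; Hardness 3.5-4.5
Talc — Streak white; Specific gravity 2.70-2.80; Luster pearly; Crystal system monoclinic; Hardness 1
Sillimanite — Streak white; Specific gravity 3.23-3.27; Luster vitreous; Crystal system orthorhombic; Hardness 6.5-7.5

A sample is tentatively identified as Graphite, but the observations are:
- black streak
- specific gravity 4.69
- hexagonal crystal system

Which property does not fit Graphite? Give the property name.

specific gravity

Black streak: Graphite has black streak — consistent.
Specific gravity 4.69: Graphite has SG 2.10-2.30 — inconsistent.
Hexagonal crystal system: Graphite has hexagonal system — consistent.
Everything matches except the specific gravity.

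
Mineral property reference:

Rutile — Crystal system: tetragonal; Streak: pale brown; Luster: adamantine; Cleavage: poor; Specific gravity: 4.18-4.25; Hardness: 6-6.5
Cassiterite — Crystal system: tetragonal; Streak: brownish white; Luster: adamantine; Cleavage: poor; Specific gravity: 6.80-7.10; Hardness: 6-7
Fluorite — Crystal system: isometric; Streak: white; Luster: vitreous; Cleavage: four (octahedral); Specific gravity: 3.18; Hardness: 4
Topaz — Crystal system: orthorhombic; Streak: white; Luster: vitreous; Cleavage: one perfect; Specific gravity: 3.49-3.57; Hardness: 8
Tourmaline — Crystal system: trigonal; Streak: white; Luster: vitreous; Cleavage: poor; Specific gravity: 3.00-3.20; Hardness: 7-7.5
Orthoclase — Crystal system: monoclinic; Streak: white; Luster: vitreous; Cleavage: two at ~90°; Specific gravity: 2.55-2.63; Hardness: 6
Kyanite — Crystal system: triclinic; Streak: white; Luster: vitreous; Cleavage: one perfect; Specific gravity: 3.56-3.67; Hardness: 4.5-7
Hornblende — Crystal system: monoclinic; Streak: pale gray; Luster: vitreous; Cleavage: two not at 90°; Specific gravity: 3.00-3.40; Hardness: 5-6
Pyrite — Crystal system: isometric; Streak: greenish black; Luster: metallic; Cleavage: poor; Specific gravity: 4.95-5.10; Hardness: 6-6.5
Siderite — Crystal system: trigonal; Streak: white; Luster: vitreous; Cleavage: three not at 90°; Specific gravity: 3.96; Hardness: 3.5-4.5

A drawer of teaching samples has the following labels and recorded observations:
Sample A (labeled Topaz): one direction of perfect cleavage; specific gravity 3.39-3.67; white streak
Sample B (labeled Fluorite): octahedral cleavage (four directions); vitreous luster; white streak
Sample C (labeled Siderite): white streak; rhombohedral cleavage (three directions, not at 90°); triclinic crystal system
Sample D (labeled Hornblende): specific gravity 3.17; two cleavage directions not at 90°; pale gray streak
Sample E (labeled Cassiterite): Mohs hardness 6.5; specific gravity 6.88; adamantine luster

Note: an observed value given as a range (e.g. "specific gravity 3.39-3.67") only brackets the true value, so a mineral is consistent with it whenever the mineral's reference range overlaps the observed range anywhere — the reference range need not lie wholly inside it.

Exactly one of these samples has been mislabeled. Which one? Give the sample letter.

Sample A: nothing contradicts Topaz.
Sample B: nothing contradicts Fluorite.
Sample C: triclinic crystal system is outside the reference for Siderite (trigonal system) — mislabeled.
Sample D: nothing contradicts Hornblende.
Sample E: nothing contradicts Cassiterite.
The mislabeled specimen is C.

C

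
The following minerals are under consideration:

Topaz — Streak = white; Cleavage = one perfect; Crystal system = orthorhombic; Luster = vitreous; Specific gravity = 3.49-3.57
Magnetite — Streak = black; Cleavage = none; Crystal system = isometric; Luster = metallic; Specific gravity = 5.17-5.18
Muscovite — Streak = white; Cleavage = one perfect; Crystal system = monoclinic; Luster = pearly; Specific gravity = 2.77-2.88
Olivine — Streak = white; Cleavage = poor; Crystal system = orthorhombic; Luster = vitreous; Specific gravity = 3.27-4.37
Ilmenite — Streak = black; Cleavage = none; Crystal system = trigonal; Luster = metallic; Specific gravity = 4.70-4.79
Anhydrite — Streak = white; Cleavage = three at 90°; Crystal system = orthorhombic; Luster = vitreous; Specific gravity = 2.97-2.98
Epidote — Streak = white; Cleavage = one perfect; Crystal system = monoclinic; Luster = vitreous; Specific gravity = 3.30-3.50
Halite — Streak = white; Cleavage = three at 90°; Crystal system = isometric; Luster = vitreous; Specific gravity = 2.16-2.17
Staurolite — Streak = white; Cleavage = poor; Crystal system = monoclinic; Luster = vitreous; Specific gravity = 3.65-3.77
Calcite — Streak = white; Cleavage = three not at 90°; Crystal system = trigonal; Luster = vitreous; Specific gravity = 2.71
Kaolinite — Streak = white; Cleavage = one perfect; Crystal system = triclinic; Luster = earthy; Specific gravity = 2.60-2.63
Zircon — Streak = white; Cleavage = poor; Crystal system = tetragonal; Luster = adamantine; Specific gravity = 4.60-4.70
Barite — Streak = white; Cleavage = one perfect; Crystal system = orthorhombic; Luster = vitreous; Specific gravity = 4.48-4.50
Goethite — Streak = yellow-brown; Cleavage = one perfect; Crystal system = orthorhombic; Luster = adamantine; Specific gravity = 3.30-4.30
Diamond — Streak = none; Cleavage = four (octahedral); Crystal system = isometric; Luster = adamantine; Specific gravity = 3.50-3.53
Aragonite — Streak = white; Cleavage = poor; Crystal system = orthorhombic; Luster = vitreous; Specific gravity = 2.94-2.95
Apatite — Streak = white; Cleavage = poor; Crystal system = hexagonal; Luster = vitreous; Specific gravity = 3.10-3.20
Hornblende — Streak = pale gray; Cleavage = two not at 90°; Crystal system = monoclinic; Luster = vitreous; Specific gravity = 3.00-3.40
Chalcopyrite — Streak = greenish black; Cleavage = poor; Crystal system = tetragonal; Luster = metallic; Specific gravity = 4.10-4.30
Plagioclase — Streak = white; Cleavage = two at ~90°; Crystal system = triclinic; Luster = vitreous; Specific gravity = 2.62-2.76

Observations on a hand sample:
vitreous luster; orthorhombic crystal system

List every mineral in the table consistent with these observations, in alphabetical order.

Vitreous luster: leaves Topaz, Olivine, Anhydrite, Epidote, Halite, Staurolite, Calcite, Barite, Aragonite, Apatite, Hornblende, Plagioclase.
Orthorhombic crystal system: only Topaz, Olivine, Anhydrite, Barite, Aragonite remain.
Remaining candidates: Anhydrite, Aragonite, Barite, Olivine, Topaz.

Anhydrite, Aragonite, Barite, Olivine, Topaz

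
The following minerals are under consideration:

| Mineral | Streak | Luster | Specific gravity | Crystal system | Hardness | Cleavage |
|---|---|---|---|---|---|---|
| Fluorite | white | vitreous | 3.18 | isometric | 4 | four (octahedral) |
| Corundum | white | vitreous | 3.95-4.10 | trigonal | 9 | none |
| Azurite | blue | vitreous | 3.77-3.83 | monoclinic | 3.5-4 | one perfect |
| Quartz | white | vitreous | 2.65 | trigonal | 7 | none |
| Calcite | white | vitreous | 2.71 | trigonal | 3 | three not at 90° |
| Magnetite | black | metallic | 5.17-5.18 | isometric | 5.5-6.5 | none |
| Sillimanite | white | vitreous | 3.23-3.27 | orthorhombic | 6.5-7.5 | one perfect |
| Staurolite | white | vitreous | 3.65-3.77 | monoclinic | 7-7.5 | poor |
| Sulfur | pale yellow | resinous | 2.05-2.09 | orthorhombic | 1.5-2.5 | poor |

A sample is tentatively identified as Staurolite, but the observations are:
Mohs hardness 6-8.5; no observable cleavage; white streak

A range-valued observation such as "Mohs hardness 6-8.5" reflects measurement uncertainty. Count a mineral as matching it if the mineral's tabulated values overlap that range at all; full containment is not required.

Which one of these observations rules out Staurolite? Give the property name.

Mohs hardness 6-8.5: Staurolite has hardness 7-7.5 — consistent.
No observable cleavage: Staurolite has cleavage poor — inconsistent.
White streak: Staurolite has white streak — consistent.
Everything matches except the cleavage.

cleavage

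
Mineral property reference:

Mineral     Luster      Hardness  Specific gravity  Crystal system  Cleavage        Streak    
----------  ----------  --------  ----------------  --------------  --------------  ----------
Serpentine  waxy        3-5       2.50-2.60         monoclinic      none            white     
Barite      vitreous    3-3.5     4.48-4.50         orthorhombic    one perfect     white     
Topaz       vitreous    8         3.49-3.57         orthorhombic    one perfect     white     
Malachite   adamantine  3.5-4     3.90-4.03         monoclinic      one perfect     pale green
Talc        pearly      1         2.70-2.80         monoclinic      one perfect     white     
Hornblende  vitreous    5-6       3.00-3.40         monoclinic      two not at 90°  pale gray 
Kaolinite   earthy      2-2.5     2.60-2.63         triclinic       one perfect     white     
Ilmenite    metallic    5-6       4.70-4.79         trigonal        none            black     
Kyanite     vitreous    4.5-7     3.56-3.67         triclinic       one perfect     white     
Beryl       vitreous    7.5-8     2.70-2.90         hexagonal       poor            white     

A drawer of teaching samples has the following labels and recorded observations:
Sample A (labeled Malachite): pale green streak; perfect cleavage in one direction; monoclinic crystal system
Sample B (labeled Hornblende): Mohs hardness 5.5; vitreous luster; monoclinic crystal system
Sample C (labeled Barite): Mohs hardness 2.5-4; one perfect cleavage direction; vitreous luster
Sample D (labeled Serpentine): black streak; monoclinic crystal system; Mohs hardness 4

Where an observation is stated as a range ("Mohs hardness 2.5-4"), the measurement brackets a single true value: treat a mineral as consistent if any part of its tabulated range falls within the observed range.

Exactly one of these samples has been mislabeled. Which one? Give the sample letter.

Sample A: every observation is compatible with the reference values for Malachite.
Sample B: every observation is compatible with the reference values for Hornblende.
Sample C: every observation is compatible with the reference values for Barite.
Sample D: black streak is outside the reference for Serpentine (white streak) — mislabeled.
The mislabeled specimen is D.

D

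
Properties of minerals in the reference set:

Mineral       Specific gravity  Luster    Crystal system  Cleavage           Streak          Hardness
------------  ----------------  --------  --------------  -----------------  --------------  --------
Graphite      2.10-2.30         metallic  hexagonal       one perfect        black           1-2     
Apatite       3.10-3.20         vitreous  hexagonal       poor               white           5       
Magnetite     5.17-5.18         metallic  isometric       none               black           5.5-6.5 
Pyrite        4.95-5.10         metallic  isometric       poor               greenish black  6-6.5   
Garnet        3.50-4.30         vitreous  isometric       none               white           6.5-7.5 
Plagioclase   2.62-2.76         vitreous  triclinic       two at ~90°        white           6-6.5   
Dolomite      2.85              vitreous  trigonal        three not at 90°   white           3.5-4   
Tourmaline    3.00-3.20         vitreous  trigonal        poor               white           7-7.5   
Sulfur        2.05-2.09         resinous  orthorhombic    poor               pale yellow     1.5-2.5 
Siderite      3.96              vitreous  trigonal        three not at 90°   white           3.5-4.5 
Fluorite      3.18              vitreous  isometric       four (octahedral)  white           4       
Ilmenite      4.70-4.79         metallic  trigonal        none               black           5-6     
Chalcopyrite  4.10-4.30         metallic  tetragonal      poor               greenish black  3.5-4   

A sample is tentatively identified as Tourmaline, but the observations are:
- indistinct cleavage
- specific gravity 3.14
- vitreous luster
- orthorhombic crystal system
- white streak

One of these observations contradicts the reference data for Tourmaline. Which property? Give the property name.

crystal system

Indistinct cleavage: Tourmaline has cleavage poor — agrees.
Specific gravity 3.14: Tourmaline has SG 3.00-3.20 — agrees.
Vitreous luster: Tourmaline has vitreous luster — agrees.
Orthorhombic crystal system: Tourmaline has trigonal system — outside the reference range.
White streak: Tourmaline has white streak — agrees.
Everything matches except the crystal system.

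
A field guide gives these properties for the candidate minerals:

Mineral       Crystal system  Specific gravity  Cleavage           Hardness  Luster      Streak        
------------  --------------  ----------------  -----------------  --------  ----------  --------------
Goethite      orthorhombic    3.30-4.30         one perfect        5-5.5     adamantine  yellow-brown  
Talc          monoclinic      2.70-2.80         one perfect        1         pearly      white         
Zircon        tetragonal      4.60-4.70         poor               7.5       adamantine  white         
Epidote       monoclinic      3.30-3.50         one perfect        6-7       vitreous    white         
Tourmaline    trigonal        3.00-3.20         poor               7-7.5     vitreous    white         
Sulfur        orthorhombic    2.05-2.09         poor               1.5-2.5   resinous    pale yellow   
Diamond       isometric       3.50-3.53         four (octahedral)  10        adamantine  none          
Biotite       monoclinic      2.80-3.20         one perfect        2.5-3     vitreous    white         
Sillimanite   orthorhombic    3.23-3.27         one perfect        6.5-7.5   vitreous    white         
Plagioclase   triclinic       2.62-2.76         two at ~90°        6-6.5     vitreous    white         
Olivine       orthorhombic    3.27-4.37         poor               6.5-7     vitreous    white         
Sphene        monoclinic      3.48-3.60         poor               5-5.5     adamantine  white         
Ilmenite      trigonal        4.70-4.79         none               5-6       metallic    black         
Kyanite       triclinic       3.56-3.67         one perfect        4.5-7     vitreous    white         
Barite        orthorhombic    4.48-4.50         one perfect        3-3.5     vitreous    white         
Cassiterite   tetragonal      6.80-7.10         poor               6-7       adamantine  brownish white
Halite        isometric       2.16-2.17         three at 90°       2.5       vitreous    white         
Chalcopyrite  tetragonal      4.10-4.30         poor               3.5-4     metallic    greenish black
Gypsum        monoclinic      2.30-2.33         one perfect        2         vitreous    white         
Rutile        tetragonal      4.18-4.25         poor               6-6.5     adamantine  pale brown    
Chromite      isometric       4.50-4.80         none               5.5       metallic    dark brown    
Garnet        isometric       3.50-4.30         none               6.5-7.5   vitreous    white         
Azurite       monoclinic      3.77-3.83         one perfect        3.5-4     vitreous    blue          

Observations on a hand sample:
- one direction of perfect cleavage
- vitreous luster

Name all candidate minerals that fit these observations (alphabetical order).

One direction of perfect cleavage: narrows the field to Goethite, Talc, Epidote, Biotite, Sillimanite, Kyanite, Barite, Gypsum, Azurite.
Vitreous luster eliminates Goethite, Talc.
The minerals that satisfy all observations are Azurite, Barite, Biotite, Epidote, Gypsum, Kyanite, Sillimanite.

Azurite, Barite, Biotite, Epidote, Gypsum, Kyanite, Sillimanite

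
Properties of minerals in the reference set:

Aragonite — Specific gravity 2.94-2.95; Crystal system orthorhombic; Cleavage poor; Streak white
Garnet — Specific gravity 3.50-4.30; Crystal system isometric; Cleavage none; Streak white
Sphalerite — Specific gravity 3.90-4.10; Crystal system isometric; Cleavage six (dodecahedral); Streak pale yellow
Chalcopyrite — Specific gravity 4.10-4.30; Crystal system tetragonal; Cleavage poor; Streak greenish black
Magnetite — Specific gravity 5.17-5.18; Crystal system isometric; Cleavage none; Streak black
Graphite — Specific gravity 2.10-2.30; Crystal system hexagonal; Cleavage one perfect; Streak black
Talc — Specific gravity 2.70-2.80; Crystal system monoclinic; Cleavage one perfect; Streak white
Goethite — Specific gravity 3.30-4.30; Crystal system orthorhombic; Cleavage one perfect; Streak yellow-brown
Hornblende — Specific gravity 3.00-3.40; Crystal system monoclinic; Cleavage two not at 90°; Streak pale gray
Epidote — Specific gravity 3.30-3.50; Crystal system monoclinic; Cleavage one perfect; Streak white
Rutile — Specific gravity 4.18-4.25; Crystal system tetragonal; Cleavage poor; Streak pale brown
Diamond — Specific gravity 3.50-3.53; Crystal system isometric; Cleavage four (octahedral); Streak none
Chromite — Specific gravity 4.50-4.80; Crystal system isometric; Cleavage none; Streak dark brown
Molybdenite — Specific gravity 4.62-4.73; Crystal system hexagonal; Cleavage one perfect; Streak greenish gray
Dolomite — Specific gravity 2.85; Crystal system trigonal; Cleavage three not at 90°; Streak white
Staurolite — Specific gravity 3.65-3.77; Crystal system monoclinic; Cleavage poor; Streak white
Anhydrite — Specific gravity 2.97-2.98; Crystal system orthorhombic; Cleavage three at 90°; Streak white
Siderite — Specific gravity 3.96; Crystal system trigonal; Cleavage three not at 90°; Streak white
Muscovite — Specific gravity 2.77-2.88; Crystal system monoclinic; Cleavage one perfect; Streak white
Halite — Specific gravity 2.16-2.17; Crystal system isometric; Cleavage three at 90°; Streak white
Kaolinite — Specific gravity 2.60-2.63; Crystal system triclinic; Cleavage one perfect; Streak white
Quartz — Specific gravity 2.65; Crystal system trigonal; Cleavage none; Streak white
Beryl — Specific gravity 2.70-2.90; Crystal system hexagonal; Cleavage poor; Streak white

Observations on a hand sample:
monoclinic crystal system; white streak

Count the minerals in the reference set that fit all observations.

Monoclinic crystal system — leaves Talc, Hornblende, Epidote, Staurolite, Muscovite.
White streak is inconsistent with Hornblende.
The minerals that satisfy all observations are Epidote, Muscovite, Staurolite, Talc.
That is 4 minerals.

4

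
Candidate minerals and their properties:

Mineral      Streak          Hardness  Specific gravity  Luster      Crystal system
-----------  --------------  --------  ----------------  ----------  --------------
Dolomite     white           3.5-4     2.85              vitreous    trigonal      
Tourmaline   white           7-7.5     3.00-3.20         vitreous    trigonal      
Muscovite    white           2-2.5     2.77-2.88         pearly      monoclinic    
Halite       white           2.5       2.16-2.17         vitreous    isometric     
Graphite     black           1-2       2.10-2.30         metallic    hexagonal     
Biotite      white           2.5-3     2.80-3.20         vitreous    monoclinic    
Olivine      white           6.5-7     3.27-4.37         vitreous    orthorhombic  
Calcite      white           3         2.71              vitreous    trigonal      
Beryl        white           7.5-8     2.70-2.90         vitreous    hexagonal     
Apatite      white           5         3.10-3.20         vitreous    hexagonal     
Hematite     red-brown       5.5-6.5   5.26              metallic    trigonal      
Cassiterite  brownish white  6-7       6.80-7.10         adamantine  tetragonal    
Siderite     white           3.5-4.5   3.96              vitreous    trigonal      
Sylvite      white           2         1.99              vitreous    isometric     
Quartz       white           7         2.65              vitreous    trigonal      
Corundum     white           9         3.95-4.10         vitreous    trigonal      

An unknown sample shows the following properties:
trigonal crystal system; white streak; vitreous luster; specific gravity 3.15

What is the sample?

Trigonal crystal system — narrows the field to Dolomite, Tourmaline, Calcite, Hematite, Siderite, Quartz, Corundum.
White streak is inconsistent with Hematite.
Vitreous luster — all remaining candidates fit.
Specific gravity 3.15 — only Tourmaline remains.
Only Tourmaline satisfies all observations.

Tourmaline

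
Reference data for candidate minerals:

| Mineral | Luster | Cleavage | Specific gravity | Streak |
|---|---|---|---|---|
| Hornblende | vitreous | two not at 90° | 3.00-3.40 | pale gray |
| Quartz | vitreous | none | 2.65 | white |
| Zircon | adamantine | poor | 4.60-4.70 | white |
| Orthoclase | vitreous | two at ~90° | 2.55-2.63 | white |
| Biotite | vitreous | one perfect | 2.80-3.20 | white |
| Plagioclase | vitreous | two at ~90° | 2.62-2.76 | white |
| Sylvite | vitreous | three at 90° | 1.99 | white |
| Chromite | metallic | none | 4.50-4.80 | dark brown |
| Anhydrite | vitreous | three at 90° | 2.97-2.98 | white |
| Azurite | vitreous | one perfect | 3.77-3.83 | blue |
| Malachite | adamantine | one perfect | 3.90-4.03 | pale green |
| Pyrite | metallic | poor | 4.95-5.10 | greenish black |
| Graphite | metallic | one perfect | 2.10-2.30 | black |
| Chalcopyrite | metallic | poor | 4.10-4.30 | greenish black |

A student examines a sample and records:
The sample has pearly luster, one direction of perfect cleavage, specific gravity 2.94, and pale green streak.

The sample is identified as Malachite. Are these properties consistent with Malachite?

Inconsistent

Pearly luster — Malachite has adamantine luster; inconsistent.
One direction of perfect cleavage — consistent with Malachite (cleavage one perfect).
Specific gravity 2.94 — Malachite has SG 3.90-4.03; inconsistent.
Pale green streak — consistent with Malachite (pale green streak).
2 of the observed properties are inconsistent with Malachite.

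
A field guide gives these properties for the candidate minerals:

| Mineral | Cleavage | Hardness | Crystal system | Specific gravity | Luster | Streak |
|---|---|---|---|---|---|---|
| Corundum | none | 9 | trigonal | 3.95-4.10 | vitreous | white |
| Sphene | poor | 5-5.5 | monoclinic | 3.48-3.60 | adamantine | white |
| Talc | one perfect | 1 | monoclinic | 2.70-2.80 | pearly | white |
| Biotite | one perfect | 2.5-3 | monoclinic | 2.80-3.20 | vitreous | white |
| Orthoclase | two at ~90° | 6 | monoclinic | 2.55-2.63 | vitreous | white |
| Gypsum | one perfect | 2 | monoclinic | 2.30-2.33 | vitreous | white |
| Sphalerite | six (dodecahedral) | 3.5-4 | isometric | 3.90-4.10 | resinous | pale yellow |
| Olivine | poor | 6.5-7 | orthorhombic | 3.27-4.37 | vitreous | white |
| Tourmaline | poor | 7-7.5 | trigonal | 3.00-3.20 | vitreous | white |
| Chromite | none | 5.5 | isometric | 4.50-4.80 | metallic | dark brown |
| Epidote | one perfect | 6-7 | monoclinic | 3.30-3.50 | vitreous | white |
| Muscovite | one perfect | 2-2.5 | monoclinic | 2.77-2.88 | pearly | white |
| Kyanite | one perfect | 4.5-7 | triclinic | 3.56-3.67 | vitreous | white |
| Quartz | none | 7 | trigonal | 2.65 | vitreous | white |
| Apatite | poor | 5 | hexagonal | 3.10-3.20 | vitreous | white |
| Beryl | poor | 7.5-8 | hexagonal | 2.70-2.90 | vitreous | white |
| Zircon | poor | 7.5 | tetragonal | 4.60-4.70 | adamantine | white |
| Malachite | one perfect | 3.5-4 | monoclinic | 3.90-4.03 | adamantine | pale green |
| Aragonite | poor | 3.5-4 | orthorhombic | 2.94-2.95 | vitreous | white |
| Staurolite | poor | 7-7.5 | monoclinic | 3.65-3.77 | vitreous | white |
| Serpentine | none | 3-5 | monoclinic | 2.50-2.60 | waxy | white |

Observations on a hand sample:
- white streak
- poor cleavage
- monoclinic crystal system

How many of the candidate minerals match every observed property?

2

White streak is inconsistent with Sphalerite, Chromite, Malachite.
Poor cleavage — only Sphene, Olivine, Tourmaline, Apatite, Beryl, Zircon, Aragonite, Staurolite remain.
Monoclinic crystal system — Sphene, Staurolite remain.
The minerals that satisfy all observations are Sphene, Staurolite.
That is 2 minerals.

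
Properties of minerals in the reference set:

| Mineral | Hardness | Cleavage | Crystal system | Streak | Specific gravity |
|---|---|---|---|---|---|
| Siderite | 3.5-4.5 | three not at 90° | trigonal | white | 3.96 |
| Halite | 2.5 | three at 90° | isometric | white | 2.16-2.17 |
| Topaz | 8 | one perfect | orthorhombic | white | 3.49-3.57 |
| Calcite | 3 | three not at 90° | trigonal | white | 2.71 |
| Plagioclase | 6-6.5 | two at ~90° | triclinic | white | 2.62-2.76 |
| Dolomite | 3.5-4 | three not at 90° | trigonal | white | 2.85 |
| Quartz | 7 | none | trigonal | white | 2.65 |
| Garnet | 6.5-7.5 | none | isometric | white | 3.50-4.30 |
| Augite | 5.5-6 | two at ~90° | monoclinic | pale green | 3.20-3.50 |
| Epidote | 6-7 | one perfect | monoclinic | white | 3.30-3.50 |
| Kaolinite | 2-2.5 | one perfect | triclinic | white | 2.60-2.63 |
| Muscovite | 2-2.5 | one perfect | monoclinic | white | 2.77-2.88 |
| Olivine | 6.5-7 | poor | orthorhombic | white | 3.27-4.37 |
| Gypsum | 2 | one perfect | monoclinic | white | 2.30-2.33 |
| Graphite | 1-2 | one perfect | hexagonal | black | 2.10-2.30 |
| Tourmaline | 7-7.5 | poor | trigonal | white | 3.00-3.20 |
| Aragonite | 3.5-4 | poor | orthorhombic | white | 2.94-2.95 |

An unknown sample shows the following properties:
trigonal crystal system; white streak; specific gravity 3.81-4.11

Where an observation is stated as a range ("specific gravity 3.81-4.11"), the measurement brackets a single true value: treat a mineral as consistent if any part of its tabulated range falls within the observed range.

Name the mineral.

Siderite

Trigonal crystal system: leaves Siderite, Calcite, Dolomite, Quartz, Tourmaline.
White streak: consistent with all remaining minerals.
Specific gravity 3.81-4.11: leaves Siderite.
Siderite is the sole remaining match.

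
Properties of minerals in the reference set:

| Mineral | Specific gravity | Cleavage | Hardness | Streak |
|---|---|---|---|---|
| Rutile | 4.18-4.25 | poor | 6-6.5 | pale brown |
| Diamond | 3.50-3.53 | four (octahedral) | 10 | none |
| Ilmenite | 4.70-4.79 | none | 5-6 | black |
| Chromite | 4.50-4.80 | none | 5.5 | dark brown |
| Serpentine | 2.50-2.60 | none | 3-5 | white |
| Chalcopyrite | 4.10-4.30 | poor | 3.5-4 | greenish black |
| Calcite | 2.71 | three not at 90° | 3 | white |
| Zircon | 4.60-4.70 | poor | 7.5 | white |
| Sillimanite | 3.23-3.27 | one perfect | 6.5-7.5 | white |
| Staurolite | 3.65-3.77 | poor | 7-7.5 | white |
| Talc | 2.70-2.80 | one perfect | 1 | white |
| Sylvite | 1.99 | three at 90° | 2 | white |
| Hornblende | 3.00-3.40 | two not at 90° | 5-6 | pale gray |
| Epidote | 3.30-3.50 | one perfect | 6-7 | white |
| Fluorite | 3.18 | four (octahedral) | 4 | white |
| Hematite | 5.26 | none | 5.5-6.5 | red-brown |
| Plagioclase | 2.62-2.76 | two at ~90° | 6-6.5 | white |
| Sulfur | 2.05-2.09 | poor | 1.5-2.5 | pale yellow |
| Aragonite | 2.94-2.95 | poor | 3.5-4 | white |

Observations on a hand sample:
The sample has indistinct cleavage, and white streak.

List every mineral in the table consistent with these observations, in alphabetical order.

Aragonite, Staurolite, Zircon

Indistinct cleavage — narrows the field to Rutile, Chalcopyrite, Zircon, Staurolite, Sulfur, Aragonite.
White streak rules out Rutile, Chalcopyrite, Sulfur.
The minerals that satisfy all observations are Aragonite, Staurolite, Zircon.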